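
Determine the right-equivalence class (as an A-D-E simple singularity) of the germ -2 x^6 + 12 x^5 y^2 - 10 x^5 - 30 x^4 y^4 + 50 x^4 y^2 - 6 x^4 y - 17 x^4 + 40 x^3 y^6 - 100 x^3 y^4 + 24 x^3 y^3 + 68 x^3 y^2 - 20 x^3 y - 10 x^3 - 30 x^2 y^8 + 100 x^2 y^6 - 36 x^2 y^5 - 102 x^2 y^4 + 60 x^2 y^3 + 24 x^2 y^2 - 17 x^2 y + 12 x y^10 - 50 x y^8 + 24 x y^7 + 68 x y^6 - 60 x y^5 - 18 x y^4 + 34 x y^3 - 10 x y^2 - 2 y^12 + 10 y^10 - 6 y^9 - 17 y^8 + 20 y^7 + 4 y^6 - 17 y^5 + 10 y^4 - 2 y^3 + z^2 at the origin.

D_{4}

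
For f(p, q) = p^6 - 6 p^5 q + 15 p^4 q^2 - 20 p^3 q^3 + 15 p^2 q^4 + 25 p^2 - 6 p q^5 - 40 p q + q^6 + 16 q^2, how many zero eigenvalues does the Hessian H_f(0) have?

1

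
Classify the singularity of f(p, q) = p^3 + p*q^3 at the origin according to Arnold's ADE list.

E_{7}

The Hessian of f at 0 is [[0, 0], [0, 0]] with rank 0, so corank 2. A Groebner basis of the Jacobian ideal J(f) in C{p,q} is {p^3, p*q^2, 3*p^2 + q^3}; counting standard monomials gives mu = 7. Corank 2; j^3 = p^3 is a perfect cube, so E-series; the 4-jet and mu = 7 give E_7.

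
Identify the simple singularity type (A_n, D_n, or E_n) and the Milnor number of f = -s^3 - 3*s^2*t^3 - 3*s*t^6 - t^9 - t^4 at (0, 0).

The Hessian of f at 0 has rank 0. Corank 2; j^3 = -s^3 is a perfect cube, so E-series; the 4-jet and mu = 6 give E_6.

Type E6, Milnor number mu = 6.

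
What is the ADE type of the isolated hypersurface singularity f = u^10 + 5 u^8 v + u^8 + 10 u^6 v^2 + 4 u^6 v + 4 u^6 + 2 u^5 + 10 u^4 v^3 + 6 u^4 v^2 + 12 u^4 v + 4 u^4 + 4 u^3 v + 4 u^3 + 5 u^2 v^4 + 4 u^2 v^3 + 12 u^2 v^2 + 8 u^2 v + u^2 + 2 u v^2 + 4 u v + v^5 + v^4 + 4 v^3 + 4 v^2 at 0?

The Hessian of f at 0 is [[2, 4], [4, 8]] with rank 1, so corank 1. A Groebner basis of the Jacobian ideal J(f) in C{u,v} is {u/80 + v^3 + 9*v^2/80 + v/40, u^2 + 9*u/20 + v^2/20 + 9*v/10, u*v - 9*u/80 + 79*v^2/80 - 9*v/40}; counting standard monomials gives mu = 4. Corank 1: A-series; mu = 4 gives A_4.

A4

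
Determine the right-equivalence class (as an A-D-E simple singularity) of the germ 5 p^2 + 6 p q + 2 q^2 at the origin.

The Hessian of f at 0 has rank 2. Corank 0: nondegenerate Morse point, so A_1.

A1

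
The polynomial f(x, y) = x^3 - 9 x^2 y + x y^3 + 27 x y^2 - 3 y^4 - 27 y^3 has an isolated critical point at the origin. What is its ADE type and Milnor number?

Type E_{7}, Milnor number mu = 7.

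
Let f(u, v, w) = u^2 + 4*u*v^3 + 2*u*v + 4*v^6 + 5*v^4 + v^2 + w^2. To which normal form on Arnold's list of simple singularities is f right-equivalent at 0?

A_3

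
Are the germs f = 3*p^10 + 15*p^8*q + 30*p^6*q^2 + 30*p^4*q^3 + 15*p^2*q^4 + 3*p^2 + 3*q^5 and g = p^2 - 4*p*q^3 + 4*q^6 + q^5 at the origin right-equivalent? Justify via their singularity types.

Yes.

The Hessian of f at 0 has rank 1. Corank 1: A-series; mu = 4 gives A_4. The Hessian of g at 0 has rank 1. Corank 1: A-series; mu = 4 gives A_4. Both have type A_4, hence right-equivalent.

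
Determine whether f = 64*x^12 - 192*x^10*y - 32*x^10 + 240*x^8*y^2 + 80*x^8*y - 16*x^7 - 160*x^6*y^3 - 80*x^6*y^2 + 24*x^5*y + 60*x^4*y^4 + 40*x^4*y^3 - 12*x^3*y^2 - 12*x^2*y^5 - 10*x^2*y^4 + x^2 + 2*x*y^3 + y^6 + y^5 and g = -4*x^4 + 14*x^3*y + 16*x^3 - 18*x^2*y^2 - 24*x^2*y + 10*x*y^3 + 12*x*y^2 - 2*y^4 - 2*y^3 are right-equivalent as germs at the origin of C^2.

The Hessian of f at 0 has rank 1. Corank 1: A-series; mu = 4 gives A_4. The Hessian of g at 0 has rank 0. Corank 2; j^3 = 2*(2*x - y)^3 is a perfect cube, so E-series; the 4-jet and mu = 7 give E_7. f is A_4 but g is E_7, hence not right-equivalent.

No.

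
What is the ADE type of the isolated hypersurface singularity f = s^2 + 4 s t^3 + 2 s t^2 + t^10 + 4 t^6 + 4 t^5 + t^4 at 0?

A_{9}

The Hessian of f at 0 has rank 1. Corank 1: A-series; mu = 9 gives A_9.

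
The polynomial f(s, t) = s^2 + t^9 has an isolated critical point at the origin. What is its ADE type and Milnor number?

Type A_{8}, Milnor number mu = 8.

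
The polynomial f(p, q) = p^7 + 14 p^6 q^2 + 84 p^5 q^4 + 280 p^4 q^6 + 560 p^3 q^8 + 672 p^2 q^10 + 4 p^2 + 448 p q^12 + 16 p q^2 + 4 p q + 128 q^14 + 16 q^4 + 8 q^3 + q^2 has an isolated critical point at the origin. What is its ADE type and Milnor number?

Type A_{6}, Milnor number mu = 6.

The Hessian of f at 0 is [[8, 4], [4, 2]] with rank 1, so corank 1. A Groebner basis of the Jacobian ideal J(f) in C{p,q} is {p^3 + 3*p^2*q/2 - 3*p^2/8 - p*q/4 + p/64 + q/128, p/2 + q^2 + q/4}; counting standard monomials gives mu = 6. Corank 1: A-series; mu = 6 gives A_6.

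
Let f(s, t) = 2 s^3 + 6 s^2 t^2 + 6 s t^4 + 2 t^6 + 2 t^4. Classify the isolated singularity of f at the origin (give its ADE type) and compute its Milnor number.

Type E6, Milnor number mu = 6.

The Hessian of f at 0 is [[0, 0], [0, 0]] with rank 0, so corank 2. A Groebner basis of the Jacobian ideal J(f) in C{s,t} is {s^3, s^2*t, s^2/2 + s*t^2, t^3}; counting standard monomials gives mu = 6. Corank 2; j^3 = 2*s^3 is a perfect cube, so E-series; the 4-jet and mu = 6 give E_6.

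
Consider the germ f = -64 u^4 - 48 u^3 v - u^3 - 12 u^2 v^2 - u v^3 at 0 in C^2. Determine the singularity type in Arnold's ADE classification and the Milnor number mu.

Type E7, Milnor number mu = 7.

The Hessian of f at 0 is [[0, 0], [0, 0]] with rank 0, so corank 2. A Groebner basis of the Jacobian ideal J(f) in C{u,v} is {3*u^2/16 + v^4 + v^3/16, u^3, u^2*v - u^2/16 - v^3/48, u^2/2 + u*v^2 + v^3/6}; counting standard monomials gives mu = 7. Corank 2; j^3 = -u^3 is a perfect cube, so E-series; the 4-jet and mu = 7 give E_7.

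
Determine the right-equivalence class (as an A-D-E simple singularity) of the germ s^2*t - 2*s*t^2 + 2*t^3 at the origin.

D_4

The Hessian of f at 0 has rank 0. Corank 2; j^3 = t*(s^2 - 2*s*t + 2*t^2) splits into three distinct lines over C (the quadratic factor has nonzero discriminant), so D_4.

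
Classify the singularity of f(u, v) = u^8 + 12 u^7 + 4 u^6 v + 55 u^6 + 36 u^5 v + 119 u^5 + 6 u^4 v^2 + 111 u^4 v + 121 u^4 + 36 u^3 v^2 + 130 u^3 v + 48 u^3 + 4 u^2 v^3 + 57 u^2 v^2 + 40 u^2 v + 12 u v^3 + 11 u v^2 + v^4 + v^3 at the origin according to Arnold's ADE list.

The Hessian of f at 0 has rank 0. Corank 2; j^3 = (3*u + v)*(4*u + v)^2 has shape L^2 M (L != M), so D-series; mu = 5 gives D_5.

D_5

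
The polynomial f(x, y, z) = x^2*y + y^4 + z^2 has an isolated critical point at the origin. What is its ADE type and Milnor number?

Type D_{5}, Milnor number mu = 5.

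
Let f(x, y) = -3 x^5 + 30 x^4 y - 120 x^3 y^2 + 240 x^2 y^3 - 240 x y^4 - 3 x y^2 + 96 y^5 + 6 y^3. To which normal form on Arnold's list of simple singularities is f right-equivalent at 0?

D_{6}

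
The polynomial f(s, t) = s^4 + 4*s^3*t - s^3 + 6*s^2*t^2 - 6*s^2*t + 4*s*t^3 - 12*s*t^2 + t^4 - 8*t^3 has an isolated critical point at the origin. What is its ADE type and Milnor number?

Type E6, Milnor number mu = 6.

The Hessian of f at 0 is [[0, 0], [0, 0]] with rank 0, so corank 2. A Groebner basis of the Jacobian ideal J(f) in C{s,t} is {t^4, s*t^2 + 5*t^3/3, s^2 + 4*s*t + 4*t^2}; counting standard monomials gives mu = 6. Corank 2; j^3 = -(s + 2*t)^3 is a perfect cube, so E-series; the 4-jet and mu = 6 give E_6.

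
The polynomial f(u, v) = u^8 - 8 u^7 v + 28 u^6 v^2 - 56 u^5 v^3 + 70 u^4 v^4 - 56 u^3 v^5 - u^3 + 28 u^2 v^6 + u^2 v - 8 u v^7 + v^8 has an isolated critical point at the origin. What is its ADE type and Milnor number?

The Hessian of f at 0 has rank 0. Corank 2; j^3 = -u^2*(u - v) has shape L^2 M (L != M), so D-series; mu = 9 gives D_9.

Type D_9, Milnor number mu = 9.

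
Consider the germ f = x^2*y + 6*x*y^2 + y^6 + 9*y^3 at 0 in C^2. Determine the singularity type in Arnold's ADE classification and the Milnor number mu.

Type D_{7}, Milnor number mu = 7.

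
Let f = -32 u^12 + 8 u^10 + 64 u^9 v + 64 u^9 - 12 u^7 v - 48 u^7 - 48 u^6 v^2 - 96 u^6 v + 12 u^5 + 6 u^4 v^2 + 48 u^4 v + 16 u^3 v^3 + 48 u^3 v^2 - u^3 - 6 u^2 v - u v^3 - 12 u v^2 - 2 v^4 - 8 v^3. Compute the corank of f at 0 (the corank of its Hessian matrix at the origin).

2

The Hessian at 0 is [[0, 0], [0, 0]] of rank 0; hence corank 2.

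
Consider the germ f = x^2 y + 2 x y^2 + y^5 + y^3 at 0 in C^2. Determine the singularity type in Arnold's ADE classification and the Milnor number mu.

Type D6, Milnor number mu = 6.

The Hessian of f at 0 is [[0, 0], [0, 0]] with rank 0, so corank 2. A Groebner basis of the Jacobian ideal J(f) in C{x,y} is {x^2/5 + y^4 - y^2/5, x^3 + y^3, x*y + y^2}; counting standard monomials gives mu = 6. Corank 2; j^3 = y*(x + y)^2 has shape L^2 M (L != M), so D-series; mu = 6 gives D_6.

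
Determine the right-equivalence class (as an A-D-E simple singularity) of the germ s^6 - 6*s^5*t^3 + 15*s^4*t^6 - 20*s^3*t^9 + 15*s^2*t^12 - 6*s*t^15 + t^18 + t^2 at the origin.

A5

The Hessian of f at 0 has rank 1. Corank 1: A-series; mu = 5 gives A_5.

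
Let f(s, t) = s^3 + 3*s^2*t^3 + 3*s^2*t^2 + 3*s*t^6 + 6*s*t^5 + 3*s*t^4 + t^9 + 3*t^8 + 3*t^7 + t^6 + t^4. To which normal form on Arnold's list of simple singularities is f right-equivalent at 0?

The Hessian of f at 0 has rank 0. Corank 2; j^3 = s^3 is a perfect cube, so E-series; the 4-jet and mu = 6 give E_6.

E_6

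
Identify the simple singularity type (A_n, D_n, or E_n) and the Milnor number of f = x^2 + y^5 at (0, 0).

Type A4, Milnor number mu = 4.

The Hessian of f at 0 has rank 1. Corank 1: A-series; mu = 4 gives A_4.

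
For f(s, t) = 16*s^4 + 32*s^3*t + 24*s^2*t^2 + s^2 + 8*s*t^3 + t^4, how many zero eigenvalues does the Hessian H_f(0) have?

1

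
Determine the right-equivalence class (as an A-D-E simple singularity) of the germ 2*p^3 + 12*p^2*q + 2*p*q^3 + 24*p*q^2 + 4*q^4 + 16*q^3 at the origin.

The Hessian of f at 0 has rank 0. Corank 2; j^3 = 2*(p + 2*q)^3 is a perfect cube, so E-series; the 4-jet and mu = 7 give E_7.

E_{7}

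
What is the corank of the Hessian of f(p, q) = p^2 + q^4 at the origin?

1

Hessian at 0 has rank 1.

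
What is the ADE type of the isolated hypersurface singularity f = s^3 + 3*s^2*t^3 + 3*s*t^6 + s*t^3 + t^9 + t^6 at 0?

E_7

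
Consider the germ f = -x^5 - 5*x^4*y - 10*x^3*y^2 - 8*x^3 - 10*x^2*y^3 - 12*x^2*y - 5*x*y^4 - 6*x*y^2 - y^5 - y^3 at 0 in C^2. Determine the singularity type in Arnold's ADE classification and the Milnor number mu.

Type E_8, Milnor number mu = 8.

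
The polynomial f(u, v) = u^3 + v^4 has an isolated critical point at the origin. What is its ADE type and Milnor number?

The Hessian of f at 0 is [[0, 0], [0, 0]] with rank 0, so corank 2. A Groebner basis of the Jacobian ideal J(f) in C{u,v} is {v^3, u^2}; counting standard monomials gives mu = 6. Corank 2; j^3 = u^3 is a perfect cube, so E-series; the 4-jet and mu = 6 give E_6.

Type E6, Milnor number mu = 6.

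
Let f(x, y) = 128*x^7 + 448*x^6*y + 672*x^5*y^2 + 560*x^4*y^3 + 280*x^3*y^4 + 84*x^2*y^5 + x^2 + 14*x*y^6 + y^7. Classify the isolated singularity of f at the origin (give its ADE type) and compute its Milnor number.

The Hessian of f at 0 is [[2, 0], [0, 0]] with rank 1, so corank 1. A Groebner basis of the Jacobian ideal J(f) in C{x,y} is {y^6, x}; counting standard monomials gives mu = 6. Corank 1: A-series; mu = 6 gives A_6.

Type A_6, Milnor number mu = 6.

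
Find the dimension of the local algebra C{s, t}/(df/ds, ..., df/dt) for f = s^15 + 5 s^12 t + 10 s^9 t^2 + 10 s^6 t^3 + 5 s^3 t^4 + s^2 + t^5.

4

The Hessian of f at 0 is [[2, 0], [0, 0]] with rank 1, so corank 1. A Groebner basis of the Jacobian ideal J(f) in C{s,t} is {t^4, s}; counting standard monomials gives mu = 4. Corank 1: A-series; mu = 4 gives A_4.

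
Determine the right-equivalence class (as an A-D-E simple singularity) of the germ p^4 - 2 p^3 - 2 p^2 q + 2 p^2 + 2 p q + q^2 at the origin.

The Hessian of f at 0 has rank 2. Corank 0: nondegenerate Morse point, so A_1.

A1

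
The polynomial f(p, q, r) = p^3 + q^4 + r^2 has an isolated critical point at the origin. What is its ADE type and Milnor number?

Type E_6, Milnor number mu = 6.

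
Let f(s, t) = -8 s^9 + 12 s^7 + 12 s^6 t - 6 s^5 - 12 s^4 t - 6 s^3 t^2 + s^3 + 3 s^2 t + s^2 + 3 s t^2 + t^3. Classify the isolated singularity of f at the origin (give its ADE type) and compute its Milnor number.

Type A_{2}, Milnor number mu = 2.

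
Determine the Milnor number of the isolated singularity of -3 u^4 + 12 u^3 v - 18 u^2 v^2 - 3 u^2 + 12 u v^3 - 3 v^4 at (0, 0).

3

The Hessian of f at 0 has rank 1. Corank 1: A-series; mu = 3 gives A_3.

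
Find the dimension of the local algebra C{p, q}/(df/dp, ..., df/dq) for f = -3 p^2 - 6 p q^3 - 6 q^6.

5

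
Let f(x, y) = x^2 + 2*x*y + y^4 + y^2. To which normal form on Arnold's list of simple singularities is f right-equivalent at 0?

A3

The Hessian of f at 0 has rank 1. Corank 1: A-series; mu = 3 gives A_3.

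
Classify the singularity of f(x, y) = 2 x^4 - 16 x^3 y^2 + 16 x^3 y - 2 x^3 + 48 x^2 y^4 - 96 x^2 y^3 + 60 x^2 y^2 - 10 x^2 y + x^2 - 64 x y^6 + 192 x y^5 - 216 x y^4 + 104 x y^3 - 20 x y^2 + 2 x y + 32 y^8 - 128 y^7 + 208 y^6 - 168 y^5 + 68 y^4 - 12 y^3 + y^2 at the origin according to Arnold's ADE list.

The Hessian of f at 0 is [[2, 2], [2, 2]] with rank 1, so corank 1. A Groebner basis of the Jacobian ideal J(f) in C{x,y} is {x^2 - x/3 - y/3, x*y + x/3 + y/3, -x/3 + y^2 - y/3}; counting standard monomials gives mu = 3. Corank 1: A-series; mu = 3 gives A_3.

A_{3}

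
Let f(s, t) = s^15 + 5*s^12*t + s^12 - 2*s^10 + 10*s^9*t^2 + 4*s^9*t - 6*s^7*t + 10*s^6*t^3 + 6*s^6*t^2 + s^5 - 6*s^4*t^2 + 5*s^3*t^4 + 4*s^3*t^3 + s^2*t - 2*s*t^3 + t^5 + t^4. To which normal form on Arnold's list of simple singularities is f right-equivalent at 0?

D_5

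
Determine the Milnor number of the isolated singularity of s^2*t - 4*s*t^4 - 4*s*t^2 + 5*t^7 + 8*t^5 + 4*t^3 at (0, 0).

8

The Hessian of f at 0 is [[0, 0], [0, 0]] with rank 0, so corank 2. A Groebner basis of the Jacobian ideal J(f) in C{s,t} is {2*s^2/3 + s*t^3 - 11*s*t/3 + 14*t^2/3, -s*t/2 + t^4 + t^2, s^3 - 12*s*t^2 + 16*t^3, s^2*t - 4*s*t^2 + 4*t^3}; counting standard monomials gives mu = 8. Corank 2; j^3 = t*(s - 2*t)^2 has shape L^2 M (L != M), so D-series; mu = 8 gives D_8.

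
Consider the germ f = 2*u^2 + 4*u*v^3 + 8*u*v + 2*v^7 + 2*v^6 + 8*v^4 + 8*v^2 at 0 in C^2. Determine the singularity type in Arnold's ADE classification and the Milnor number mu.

Type A_6, Milnor number mu = 6.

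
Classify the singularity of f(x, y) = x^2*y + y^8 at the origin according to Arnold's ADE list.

The Hessian of f at 0 has rank 0. Corank 2; j^3 = x^2*y has shape L^2 M (L != M), so D-series; mu = 9 gives D_9.

D_9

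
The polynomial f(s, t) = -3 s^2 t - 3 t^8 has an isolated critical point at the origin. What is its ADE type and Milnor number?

Type D_{9}, Milnor number mu = 9.

The Hessian of f at 0 has rank 0. Corank 2; j^3 = -3*s^2*t has shape L^2 M (L != M), so D-series; mu = 9 gives D_9.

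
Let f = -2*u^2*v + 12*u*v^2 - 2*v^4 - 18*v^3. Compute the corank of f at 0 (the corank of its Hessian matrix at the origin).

The Hessian at 0 is [[0, 0], [0, 0]] of rank 0; hence corank 2.

2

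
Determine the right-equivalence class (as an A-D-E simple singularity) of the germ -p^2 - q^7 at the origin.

The Hessian of f at 0 is [[-2, 0], [0, 0]] with rank 1, so corank 1. A Groebner basis of the Jacobian ideal J(f) in C{p,q} is {q^6, p}; counting standard monomials gives mu = 6. Corank 1: A-series; mu = 6 gives A_6.

A_{6}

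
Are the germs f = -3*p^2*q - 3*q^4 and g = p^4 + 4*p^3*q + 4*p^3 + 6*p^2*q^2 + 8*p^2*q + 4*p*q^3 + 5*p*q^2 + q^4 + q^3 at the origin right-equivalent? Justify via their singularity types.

The Hessian of f at 0 is [[0, 0], [0, 0]] with rank 0, so corank 2. A Groebner basis of the Jacobian ideal J(f) in C{p,q} is {p^3, p^2/4 + q^3, p*q}; counting standard monomials gives mu = 5. Corank 2; j^3 = -3*p^2*q has shape L^2 M (L != M), so D-series; mu = 5 gives D_5. The Hessian of g at 0 is [[0, 0], [0, 0]] with rank 0, so corank 2. A Groebner basis of the Jacobian ideal J(g) in C{p,q} is {p*q^2 + 2*p*q + q^2, -4*p*q + q^3 - 2*q^2, p^2 + 3*p*q/2 + q^2/2}; counting standard monomials gives mu = 5. Corank 2; j^3 = (p + q)*(2*p + q)^2 has shape L^2 M (L != M), so D-series; mu = 5 gives D_5. Both have type D_5, hence right-equivalent.

Yes.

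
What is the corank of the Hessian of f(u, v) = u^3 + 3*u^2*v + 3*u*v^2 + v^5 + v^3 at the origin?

2

Hessian at 0 has rank 0.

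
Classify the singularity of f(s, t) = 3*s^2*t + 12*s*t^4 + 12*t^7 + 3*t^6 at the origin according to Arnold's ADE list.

D7

The Hessian of f at 0 has rank 0. Corank 2; j^3 = 3*s^2*t has shape L^2 M (L != M), so D-series; mu = 7 gives D_7.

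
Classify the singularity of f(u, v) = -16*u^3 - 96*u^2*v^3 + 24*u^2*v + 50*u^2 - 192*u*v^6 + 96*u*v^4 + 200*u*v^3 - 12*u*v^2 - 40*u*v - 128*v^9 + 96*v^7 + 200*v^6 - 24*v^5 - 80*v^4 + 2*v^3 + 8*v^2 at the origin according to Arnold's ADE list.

The Hessian of f at 0 has rank 1. Corank 1: A-series; mu = 2 gives A_2.

A_2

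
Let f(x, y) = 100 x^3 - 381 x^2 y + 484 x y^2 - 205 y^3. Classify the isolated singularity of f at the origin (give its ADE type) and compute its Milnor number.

Type D4, Milnor number mu = 4.

The Hessian of f at 0 has rank 0. Corank 2; j^3 = (4*x - 5*y)*(25*x^2 - 64*x*y + 41*y^2) splits into three distinct lines over C (the quadratic factor has nonzero discriminant), so D_4.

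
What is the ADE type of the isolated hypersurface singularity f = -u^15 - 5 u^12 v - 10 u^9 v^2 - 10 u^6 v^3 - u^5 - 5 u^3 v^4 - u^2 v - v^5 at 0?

D6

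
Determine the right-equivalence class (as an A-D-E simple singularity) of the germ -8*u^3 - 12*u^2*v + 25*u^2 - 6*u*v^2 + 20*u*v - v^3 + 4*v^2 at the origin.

The Hessian of f at 0 has rank 1. Corank 1: A-series; mu = 2 gives A_2.

A_2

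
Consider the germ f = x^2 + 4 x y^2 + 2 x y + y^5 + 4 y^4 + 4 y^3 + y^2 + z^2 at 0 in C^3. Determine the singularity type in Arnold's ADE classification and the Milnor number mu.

Type A_{4}, Milnor number mu = 4.

The Hessian of f at 0 has rank 2. Corank 1: A-series; mu = 4 gives A_4.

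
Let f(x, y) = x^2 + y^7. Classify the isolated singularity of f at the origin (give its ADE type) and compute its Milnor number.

Type A_6, Milnor number mu = 6.

The Hessian of f at 0 has rank 1. Corank 1: A-series; mu = 6 gives A_6.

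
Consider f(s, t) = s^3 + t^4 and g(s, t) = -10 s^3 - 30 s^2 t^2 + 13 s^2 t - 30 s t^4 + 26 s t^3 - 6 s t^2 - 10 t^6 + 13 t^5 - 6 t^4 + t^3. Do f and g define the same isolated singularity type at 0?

No.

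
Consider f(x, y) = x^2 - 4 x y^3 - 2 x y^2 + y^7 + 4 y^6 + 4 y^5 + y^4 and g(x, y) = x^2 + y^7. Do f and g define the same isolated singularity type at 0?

The Hessian of f at 0 has rank 1. Corank 1: A-series; mu = 6 gives A_6. The Hessian of g at 0 has rank 1. Corank 1: A-series; mu = 6 gives A_6. Both have type A_6, hence right-equivalent.

Yes.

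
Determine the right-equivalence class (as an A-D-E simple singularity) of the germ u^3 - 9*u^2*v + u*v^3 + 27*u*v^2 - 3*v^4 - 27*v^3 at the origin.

The Hessian of f at 0 has rank 0. Corank 2; j^3 = (u - 3*v)^3 is a perfect cube, so E-series; the 4-jet and mu = 7 give E_7.

E_{7}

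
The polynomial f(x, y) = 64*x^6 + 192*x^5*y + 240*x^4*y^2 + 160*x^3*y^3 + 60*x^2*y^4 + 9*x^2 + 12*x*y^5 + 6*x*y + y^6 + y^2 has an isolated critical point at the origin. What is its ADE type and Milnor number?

Type A5, Milnor number mu = 5.

The Hessian of f at 0 is [[18, 6], [6, 2]] with rank 1, so corank 1. A Groebner basis of the Jacobian ideal J(f) in C{x,y} is {y^5, x + y/3}; counting standard monomials gives mu = 5. Corank 1: A-series; mu = 5 gives A_5.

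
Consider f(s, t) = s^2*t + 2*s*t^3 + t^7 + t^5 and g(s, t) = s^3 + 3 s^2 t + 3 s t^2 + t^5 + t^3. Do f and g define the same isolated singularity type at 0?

No.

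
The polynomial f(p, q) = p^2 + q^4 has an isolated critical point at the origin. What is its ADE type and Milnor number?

Type A3, Milnor number mu = 3.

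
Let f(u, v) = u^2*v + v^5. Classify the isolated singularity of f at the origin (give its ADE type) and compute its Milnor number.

Type D6, Milnor number mu = 6.

The Hessian of f at 0 has rank 0. Corank 2; j^3 = u^2*v has shape L^2 M (L != M), so D-series; mu = 6 gives D_6.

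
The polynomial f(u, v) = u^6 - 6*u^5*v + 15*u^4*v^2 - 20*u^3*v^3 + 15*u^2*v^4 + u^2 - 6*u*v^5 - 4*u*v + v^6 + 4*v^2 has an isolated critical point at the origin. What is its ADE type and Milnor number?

Type A5, Milnor number mu = 5.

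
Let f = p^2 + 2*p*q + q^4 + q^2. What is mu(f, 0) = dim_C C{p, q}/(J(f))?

3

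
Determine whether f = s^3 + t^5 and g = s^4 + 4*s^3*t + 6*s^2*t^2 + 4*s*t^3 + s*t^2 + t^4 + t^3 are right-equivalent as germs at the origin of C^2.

No.

The Hessian of f at 0 is [[0, 0], [0, 0]] with rank 0, so corank 2. A Groebner basis of the Jacobian ideal J(f) in C{s,t} is {t^4, s^2}; counting standard monomials gives mu = 8. Corank 2; j^3 = s^3 is a perfect cube, so E-series; the 5-jet and mu = 8 give E_8. The Hessian of g at 0 is [[0, 0], [0, 0]] with rank 0, so corank 2. A Groebner basis of the Jacobian ideal J(g) in C{s,t} is {s^3 + t^2/4, t^3, s*t + t^2}; counting standard monomials gives mu = 5. Corank 2; j^3 = t^2*(s + t) has shape L^2 M (L != M), so D-series; mu = 5 gives D_5. f is E_8 but g is D_5, hence not right-equivalent.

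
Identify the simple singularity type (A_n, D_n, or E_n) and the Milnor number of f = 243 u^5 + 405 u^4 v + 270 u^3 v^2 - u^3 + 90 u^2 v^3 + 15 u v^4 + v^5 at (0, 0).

The Hessian of f at 0 has rank 0. Corank 2; j^3 = -u^3 is a perfect cube, so E-series; the 5-jet and mu = 8 give E_8.

Type E_8, Milnor number mu = 8.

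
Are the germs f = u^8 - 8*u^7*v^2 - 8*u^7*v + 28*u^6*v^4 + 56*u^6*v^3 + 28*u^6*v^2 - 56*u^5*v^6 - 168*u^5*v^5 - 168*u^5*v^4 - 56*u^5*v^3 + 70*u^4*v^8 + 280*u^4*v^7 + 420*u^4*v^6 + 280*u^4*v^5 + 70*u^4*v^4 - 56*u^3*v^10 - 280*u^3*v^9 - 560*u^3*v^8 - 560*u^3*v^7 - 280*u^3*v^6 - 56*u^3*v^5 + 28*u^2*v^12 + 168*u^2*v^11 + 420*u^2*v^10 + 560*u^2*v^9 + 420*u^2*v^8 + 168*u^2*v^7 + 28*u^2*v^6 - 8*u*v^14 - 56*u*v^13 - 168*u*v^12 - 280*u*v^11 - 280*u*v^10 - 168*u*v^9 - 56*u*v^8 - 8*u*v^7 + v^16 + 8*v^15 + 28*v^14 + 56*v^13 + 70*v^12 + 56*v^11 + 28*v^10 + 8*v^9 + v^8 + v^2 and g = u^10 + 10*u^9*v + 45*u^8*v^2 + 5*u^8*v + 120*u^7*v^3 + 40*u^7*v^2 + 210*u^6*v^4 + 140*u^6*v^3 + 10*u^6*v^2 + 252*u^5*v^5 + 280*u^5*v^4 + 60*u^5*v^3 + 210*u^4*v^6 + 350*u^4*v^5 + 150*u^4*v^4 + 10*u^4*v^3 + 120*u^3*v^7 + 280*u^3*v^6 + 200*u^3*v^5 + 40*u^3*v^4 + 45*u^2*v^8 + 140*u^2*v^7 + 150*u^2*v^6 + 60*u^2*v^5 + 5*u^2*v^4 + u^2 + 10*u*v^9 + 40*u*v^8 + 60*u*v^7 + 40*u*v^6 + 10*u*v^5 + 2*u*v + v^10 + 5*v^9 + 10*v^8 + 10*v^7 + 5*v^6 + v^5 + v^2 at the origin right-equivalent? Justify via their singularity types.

No.

The Hessian of f at 0 is [[0, 0], [0, 2]] with rank 1, so corank 1. A Groebner basis of the Jacobian ideal J(f) in C{u,v} is {u^7, v}; counting standard monomials gives mu = 7. Corank 1: A-series; mu = 7 gives A_7. The Hessian of g at 0 is [[2, 2], [2, 2]] with rank 1, so corank 1. A Groebner basis of the Jacobian ideal J(g) in C{u,v} is {v^4, u + v}; counting standard monomials gives mu = 4. Corank 1: A-series; mu = 4 gives A_4. f is A_7 but g is A_4, hence not right-equivalent.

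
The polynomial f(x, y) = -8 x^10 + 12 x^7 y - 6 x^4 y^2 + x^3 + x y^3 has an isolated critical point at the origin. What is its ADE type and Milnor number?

Type E_{7}, Milnor number mu = 7.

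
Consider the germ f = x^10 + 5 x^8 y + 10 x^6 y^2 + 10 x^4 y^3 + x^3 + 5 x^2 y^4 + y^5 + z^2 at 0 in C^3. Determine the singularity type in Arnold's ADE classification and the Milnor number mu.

The Hessian of f at 0 is [[0, 0, 0], [0, 0, 0], [0, 0, 2]] with rank 1, so corank 2. A Groebner basis of the Jacobian ideal J(f) in C{x,y,z} is {y^4, x^2, z}; counting standard monomials gives mu = 8. Corank 2; j^3 = x^3 is a perfect cube, so E-series; the 5-jet and mu = 8 give E_8.

Type E_{8}, Milnor number mu = 8.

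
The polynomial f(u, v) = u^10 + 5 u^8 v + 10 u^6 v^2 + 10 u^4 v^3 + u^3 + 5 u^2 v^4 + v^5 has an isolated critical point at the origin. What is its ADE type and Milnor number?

Type E_{8}, Milnor number mu = 8.

The Hessian of f at 0 has rank 0. Corank 2; j^3 = u^3 is a perfect cube, so E-series; the 5-jet and mu = 8 give E_8.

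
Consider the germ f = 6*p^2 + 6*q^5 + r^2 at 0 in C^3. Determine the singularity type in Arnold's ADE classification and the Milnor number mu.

Type A_{4}, Milnor number mu = 4.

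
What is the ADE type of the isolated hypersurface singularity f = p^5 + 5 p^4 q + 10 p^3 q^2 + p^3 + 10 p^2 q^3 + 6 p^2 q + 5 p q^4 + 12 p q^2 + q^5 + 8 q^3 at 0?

E8

The Hessian of f at 0 has rank 0. Corank 2; j^3 = (p + 2*q)^3 is a perfect cube, so E-series; the 5-jet and mu = 8 give E_8.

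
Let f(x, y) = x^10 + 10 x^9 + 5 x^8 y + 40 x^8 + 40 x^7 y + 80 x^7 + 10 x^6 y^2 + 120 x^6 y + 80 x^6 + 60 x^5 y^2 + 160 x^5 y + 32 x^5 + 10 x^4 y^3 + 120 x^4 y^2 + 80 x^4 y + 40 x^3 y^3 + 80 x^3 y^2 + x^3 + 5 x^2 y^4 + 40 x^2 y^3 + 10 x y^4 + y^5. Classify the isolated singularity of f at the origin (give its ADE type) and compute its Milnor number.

Type E8, Milnor number mu = 8.

The Hessian of f at 0 is [[0, 0], [0, 0]] with rank 0, so corank 2. A Groebner basis of the Jacobian ideal J(f) in C{x,y} is {y^5, x*y^3 + y^4/8, x^2}; counting standard monomials gives mu = 8. Corank 2; j^3 = x^3 is a perfect cube, so E-series; the 5-jet and mu = 8 give E_8.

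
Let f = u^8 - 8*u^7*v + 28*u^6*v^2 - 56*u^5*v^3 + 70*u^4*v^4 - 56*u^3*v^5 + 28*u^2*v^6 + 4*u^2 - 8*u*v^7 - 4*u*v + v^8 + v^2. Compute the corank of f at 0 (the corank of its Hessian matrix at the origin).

1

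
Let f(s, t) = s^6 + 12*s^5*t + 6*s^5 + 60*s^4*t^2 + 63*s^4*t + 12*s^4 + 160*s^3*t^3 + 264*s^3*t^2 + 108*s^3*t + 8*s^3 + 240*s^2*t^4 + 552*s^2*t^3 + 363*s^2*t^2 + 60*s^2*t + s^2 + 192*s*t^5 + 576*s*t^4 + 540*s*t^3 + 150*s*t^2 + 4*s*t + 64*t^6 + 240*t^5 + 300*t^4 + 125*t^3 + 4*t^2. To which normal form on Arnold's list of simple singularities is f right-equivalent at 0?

A2

The Hessian of f at 0 is [[2, 4], [4, 8]] with rank 1, so corank 1. A Groebner basis of the Jacobian ideal J(f) in C{s,t} is {t^2, s + 2*t}; counting standard monomials gives mu = 2. Corank 1: A-series; mu = 2 gives A_2.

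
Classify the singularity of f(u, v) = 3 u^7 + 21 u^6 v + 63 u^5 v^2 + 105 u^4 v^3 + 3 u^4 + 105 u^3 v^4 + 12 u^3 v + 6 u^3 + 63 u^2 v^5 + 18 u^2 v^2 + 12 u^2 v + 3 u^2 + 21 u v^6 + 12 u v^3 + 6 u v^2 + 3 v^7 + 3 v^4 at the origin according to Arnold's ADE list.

The Hessian of f at 0 has rank 1. Corank 1: A-series; mu = 6 gives A_6.

A_6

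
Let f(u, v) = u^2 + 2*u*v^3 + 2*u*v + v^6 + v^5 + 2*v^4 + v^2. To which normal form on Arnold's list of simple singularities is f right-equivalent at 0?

The Hessian of f at 0 has rank 1. Corank 1: A-series; mu = 4 gives A_4.

A_{4}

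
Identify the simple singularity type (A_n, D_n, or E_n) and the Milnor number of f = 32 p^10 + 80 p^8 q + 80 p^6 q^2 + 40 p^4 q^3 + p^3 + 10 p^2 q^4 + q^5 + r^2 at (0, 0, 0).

Type E_{8}, Milnor number mu = 8.

The Hessian of f at 0 has rank 1. Corank 2; j^3 = p^3 is a perfect cube, so E-series; the 5-jet and mu = 8 give E_8.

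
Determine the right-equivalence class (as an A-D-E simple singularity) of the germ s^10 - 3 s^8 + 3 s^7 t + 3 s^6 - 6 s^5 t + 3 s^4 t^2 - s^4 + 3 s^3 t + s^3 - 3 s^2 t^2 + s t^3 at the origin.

E_{7}

The Hessian of f at 0 is [[0, 0], [0, 0]] with rank 0, so corank 2. A Groebner basis of the Jacobian ideal J(f) in C{s,t} is {3*s^2 + t^4 + t^3, s^3, s^2*t - s^2 - t^3/3, -2*s^2 + s*t^2 - 2*t^3/3}; counting standard monomials gives mu = 7. Corank 2; j^3 = s^3 is a perfect cube, so E-series; the 4-jet and mu = 7 give E_7.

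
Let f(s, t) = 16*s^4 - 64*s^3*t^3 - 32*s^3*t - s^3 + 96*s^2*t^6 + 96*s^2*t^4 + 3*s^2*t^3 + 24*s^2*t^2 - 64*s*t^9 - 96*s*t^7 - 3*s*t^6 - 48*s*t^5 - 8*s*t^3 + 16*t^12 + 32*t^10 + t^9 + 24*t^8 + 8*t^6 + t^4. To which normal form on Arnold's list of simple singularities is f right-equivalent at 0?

The Hessian of f at 0 is [[0, 0], [0, 0]] with rank 0, so corank 2. A Groebner basis of the Jacobian ideal J(f) in C{s,t} is {t^4, s*t^2 - t^3/6, s^2}; counting standard monomials gives mu = 6. Corank 2; j^3 = -s^3 is a perfect cube, so E-series; the 4-jet and mu = 6 give E_6.

E_6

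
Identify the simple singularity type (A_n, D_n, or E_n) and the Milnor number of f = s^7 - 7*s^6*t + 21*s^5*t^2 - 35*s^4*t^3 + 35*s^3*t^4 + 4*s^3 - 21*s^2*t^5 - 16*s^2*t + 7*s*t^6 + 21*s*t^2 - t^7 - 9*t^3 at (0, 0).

Type D_{8}, Milnor number mu = 8.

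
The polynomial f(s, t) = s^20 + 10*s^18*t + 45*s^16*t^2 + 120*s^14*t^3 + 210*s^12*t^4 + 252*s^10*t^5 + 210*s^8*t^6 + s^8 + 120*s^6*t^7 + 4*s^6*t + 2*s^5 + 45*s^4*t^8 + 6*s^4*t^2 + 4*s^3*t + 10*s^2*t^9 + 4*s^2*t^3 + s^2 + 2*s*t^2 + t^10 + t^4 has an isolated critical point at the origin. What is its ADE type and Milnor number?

Type A_{9}, Milnor number mu = 9.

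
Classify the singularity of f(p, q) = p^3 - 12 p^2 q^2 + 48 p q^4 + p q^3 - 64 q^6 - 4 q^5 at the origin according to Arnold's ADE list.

E_7

The Hessian of f at 0 has rank 0. Corank 2; j^3 = p^3 is a perfect cube, so E-series; the 4-jet and mu = 7 give E_7.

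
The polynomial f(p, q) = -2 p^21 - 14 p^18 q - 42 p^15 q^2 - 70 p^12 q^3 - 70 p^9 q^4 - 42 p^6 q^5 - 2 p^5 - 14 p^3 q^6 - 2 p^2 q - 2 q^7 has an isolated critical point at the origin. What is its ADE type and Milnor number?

The Hessian of f at 0 has rank 0. Corank 2; j^3 = -2*p^2*q has shape L^2 M (L != M), so D-series; mu = 8 gives D_8.

Type D_8, Milnor number mu = 8.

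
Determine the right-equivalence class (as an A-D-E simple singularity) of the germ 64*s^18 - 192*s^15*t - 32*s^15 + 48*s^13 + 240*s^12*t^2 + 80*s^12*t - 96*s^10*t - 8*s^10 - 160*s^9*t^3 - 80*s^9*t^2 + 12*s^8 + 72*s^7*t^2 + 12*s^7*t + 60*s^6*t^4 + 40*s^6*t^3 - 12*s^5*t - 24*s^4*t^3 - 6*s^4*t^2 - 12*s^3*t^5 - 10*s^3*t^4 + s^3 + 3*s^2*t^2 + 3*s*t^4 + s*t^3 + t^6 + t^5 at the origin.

The Hessian of f at 0 has rank 0. Corank 2; j^3 = s^3 is a perfect cube, so E-series; the 4-jet and mu = 7 give E_7.

E7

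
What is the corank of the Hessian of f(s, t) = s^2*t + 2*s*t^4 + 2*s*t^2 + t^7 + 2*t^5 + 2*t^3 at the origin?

2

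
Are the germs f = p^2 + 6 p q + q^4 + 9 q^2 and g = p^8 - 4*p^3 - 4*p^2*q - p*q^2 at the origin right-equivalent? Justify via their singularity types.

No.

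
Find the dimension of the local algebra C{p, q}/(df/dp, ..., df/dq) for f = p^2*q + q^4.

5

The Hessian of f at 0 is [[0, 0], [0, 0]] with rank 0, so corank 2. A Groebner basis of the Jacobian ideal J(f) in C{p,q} is {p^3, p^2/4 + q^3, p*q}; counting standard monomials gives mu = 5. Corank 2; j^3 = p^2*q has shape L^2 M (L != M), so D-series; mu = 5 gives D_5.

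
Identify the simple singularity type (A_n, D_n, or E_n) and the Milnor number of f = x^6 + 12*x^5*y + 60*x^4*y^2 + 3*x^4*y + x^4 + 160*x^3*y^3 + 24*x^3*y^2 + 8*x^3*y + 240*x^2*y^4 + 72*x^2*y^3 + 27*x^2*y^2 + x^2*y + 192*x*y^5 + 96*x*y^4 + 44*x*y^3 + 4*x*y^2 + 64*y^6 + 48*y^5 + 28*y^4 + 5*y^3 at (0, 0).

Type D_{4}, Milnor number mu = 4.

The Hessian of f at 0 is [[0, 0], [0, 0]] with rank 0, so corank 2. A Groebner basis of the Jacobian ideal J(f) in C{x,y} is {y^3, x^2 - y^2, x*y + 2*y^2}; counting standard monomials gives mu = 4. Corank 2; j^3 = y*(x^2 + 4*x*y + 5*y^2) splits into three distinct lines over C (the quadratic factor has nonzero discriminant), so D_4.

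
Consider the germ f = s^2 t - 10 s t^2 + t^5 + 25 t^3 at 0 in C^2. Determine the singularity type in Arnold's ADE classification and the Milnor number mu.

Type D_6, Milnor number mu = 6.

The Hessian of f at 0 is [[0, 0], [0, 0]] with rank 0, so corank 2. A Groebner basis of the Jacobian ideal J(f) in C{s,t} is {s^2/5 + t^4 - 5*t^2, s^3 - 125*t^3, s*t - 5*t^2}; counting standard monomials gives mu = 6. Corank 2; j^3 = t*(s - 5*t)^2 has shape L^2 M (L != M), so D-series; mu = 6 gives D_6.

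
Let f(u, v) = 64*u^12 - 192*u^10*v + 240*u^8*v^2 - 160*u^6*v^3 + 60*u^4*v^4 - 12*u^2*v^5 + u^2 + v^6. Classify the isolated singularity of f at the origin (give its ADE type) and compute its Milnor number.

The Hessian of f at 0 is [[2, 0], [0, 0]] with rank 1, so corank 1. A Groebner basis of the Jacobian ideal J(f) in C{u,v} is {v^5, u}; counting standard monomials gives mu = 5. Corank 1: A-series; mu = 5 gives A_5.

Type A5, Milnor number mu = 5.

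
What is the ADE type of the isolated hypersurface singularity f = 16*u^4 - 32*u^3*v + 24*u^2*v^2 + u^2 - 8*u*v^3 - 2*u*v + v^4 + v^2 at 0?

A_{3}

The Hessian of f at 0 has rank 1. Corank 1: A-series; mu = 3 gives A_3.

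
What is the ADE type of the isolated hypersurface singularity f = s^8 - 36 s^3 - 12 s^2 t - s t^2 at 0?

D_{9}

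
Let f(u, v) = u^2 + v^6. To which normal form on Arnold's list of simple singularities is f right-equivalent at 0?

The Hessian of f at 0 has rank 1. Corank 1: A-series; mu = 5 gives A_5.

A_{5}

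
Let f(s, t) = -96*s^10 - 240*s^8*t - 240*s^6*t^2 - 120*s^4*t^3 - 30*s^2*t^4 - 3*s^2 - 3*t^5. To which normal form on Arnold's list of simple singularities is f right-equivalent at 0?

A_{4}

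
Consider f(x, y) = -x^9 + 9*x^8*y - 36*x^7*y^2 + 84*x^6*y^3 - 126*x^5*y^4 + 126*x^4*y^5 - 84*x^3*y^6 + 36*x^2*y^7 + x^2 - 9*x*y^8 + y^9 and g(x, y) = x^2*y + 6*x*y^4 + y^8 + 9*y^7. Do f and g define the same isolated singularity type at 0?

The Hessian of f at 0 has rank 1. Corank 1: A-series; mu = 8 gives A_8. The Hessian of g at 0 has rank 0. Corank 2; j^3 = x^2*y has shape L^2 M (L != M), so D-series; mu = 9 gives D_9. f is A_8 but g is D_9, hence not right-equivalent.

No.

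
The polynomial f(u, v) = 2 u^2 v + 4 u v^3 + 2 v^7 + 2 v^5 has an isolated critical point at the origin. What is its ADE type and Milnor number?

The Hessian of f at 0 has rank 0. Corank 2; j^3 = 2*u^2*v has shape L^2 M (L != M), so D-series; mu = 8 gives D_8.

Type D_{8}, Milnor number mu = 8.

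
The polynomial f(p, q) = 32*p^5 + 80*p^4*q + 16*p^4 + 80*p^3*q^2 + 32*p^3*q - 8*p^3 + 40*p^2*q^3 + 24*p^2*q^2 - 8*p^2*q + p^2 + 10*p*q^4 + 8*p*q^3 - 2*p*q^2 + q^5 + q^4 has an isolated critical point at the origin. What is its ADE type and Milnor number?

Type A4, Milnor number mu = 4.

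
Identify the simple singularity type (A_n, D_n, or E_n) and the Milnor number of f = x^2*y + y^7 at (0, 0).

The Hessian of f at 0 is [[0, 0], [0, 0]] with rank 0, so corank 2. A Groebner basis of the Jacobian ideal J(f) in C{x,y} is {x^2/7 + y^6, x^3, x*y}; counting standard monomials gives mu = 8. Corank 2; j^3 = x^2*y has shape L^2 M (L != M), so D-series; mu = 8 gives D_8.

Type D8, Milnor number mu = 8.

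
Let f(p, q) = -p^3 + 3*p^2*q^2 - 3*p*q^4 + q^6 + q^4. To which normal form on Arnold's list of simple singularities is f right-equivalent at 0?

The Hessian of f at 0 has rank 0. Corank 2; j^3 = -p^3 is a perfect cube, so E-series; the 4-jet and mu = 6 give E_6.

E_6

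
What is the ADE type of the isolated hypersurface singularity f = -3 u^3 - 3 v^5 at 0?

E_8

The Hessian of f at 0 is [[0, 0], [0, 0]] with rank 0, so corank 2. A Groebner basis of the Jacobian ideal J(f) in C{u,v} is {v^4, u^2}; counting standard monomials gives mu = 8. Corank 2; j^3 = -3*u^3 is a perfect cube, so E-series; the 5-jet and mu = 8 give E_8.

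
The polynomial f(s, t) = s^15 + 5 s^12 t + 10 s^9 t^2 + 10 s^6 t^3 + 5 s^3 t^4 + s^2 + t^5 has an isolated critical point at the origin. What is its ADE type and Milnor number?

Type A_{4}, Milnor number mu = 4.

The Hessian of f at 0 is [[2, 0], [0, 0]] with rank 1, so corank 1. A Groebner basis of the Jacobian ideal J(f) in C{s,t} is {t^4, s}; counting standard monomials gives mu = 4. Corank 1: A-series; mu = 4 gives A_4.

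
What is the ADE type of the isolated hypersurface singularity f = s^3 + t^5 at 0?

E_8

The Hessian of f at 0 has rank 0. Corank 2; j^3 = s^3 is a perfect cube, so E-series; the 5-jet and mu = 8 give E_8.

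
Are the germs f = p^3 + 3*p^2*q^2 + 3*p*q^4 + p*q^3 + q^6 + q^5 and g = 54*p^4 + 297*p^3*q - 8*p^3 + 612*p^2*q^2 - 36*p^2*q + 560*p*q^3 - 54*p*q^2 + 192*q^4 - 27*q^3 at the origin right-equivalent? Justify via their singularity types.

The Hessian of f at 0 is [[0, 0], [0, 0]] with rank 0, so corank 2. A Groebner basis of the Jacobian ideal J(f) in C{p,q} is {-p^2 + q^4 - q^3/3, p^3, p^2*q + p^2/3 + q^3/9, p^2 + p*q^2 + q^3/3}; counting standard monomials gives mu = 7. Corank 2; j^3 = p^3 is a perfect cube, so E-series; the 4-jet and mu = 7 give E_7. The Hessian of g at 0 is [[0, 0], [0, 0]] with rank 0, so corank 2. A Groebner basis of the Jacobian ideal J(g) in C{p,q} is {256*p^2/3 + 256*p*q + q^4 + 8*q^3/9 + 192*q^2, p^3 - 68*p^2 - 204*p*q + 8*q^3/3 - 153*q^2, p^2*q + 280*p^2/9 + 280*p*q/3 - 52*q^3/27 + 70*q^2, -32*p^2/3 + p*q^2 - 32*p*q + 25*q^3/18 - 24*q^2}; counting standard monomials gives mu = 7. Corank 2; j^3 = -(2*p + 3*q)^3 is a perfect cube, so E-series; the 4-jet and mu = 7 give E_7. Both have type E_7, hence right-equivalent.

Yes.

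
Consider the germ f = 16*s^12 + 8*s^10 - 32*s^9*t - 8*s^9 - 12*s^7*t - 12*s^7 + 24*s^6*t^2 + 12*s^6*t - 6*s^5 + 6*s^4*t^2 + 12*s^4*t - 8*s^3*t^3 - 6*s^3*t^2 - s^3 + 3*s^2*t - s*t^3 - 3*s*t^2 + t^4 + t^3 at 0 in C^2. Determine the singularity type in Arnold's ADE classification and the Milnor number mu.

Type E_{7}, Milnor number mu = 7.

The Hessian of f at 0 has rank 0. Corank 2; j^3 = -(s - t)^3 is a perfect cube, so E-series; the 4-jet and mu = 7 give E_7.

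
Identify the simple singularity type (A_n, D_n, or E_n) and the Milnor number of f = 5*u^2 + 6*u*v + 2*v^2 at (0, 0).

The Hessian of f at 0 has rank 2. Corank 0: nondegenerate Morse point, so A_1.

Type A_{1}, Milnor number mu = 1.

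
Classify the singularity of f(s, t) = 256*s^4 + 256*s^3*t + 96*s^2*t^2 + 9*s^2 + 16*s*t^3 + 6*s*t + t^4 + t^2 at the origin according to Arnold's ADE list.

A3

The Hessian of f at 0 has rank 1. Corank 1: A-series; mu = 3 gives A_3.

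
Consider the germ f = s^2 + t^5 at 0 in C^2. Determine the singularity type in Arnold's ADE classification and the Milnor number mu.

Type A_4, Milnor number mu = 4.

The Hessian of f at 0 is [[2, 0], [0, 0]] with rank 1, so corank 1. A Groebner basis of the Jacobian ideal J(f) in C{s,t} is {t^4, s}; counting standard monomials gives mu = 4. Corank 1: A-series; mu = 4 gives A_4.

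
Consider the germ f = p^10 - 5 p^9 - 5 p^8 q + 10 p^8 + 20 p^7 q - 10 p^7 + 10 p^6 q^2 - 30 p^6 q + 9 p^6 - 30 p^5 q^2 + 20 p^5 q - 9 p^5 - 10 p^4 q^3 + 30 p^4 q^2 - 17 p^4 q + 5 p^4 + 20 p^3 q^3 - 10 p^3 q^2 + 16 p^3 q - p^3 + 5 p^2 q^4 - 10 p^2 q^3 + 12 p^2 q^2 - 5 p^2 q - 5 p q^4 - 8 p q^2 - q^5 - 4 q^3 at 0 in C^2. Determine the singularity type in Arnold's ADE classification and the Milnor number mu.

The Hessian of f at 0 has rank 0. Corank 2; j^3 = -(p + q)*(p + 2*q)^2 has shape L^2 M (L != M), so D-series; mu = 6 gives D_6.

Type D_{6}, Milnor number mu = 6.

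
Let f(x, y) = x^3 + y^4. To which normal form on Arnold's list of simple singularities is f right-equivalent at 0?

The Hessian of f at 0 is [[0, 0], [0, 0]] with rank 0, so corank 2. A Groebner basis of the Jacobian ideal J(f) in C{x,y} is {y^3, x^2}; counting standard monomials gives mu = 6. Corank 2; j^3 = x^3 is a perfect cube, so E-series; the 4-jet and mu = 6 give E_6.

E_{6}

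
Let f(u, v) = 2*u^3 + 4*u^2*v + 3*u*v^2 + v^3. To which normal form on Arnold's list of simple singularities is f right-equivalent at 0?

The Hessian of f at 0 has rank 0. Corank 2; j^3 = (u + v)*(2*u^2 + 2*u*v + v^2) splits into three distinct lines over C (the quadratic factor has nonzero discriminant), so D_4.

D_4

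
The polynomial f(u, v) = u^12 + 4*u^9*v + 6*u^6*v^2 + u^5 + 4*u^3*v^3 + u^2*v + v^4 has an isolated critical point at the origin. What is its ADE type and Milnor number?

The Hessian of f at 0 has rank 0. Corank 2; j^3 = u^2*v has shape L^2 M (L != M), so D-series; mu = 5 gives D_5.

Type D_5, Milnor number mu = 5.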